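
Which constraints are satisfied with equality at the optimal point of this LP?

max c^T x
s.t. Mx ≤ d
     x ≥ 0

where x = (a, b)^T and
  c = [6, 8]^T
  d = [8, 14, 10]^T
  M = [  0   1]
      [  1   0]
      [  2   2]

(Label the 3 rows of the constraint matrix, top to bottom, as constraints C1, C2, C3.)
Optimal: a = 0, b = 5
Binding: C3, a ≥ 0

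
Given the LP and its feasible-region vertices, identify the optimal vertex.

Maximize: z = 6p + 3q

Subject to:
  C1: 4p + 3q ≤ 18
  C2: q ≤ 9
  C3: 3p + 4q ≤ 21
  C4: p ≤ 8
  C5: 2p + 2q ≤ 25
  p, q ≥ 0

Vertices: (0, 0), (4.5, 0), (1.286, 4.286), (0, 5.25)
(4.5, 0) with z = 27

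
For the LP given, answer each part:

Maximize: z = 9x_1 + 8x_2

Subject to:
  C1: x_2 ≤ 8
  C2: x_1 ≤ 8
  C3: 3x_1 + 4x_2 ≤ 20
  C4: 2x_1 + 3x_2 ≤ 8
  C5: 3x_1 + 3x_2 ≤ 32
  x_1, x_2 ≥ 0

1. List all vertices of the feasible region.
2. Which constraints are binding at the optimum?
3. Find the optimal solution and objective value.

1. (0, 0), (4, 0), (0, 2.667)
2. C4, x_2 ≥ 0
3. x_1 = 4, x_2 = 0, z = 36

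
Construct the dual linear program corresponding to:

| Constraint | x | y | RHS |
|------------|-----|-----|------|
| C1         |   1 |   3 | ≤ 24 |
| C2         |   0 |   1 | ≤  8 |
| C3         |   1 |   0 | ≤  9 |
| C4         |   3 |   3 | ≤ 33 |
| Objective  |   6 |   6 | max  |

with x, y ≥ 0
Minimize: z = 24y1 + 8y2 + 9y3 + 33y4

Subject to:
  C1: -y1 - y3 - 3y4 ≤ -6
  C2: -3y1 - y2 - 3y4 ≤ -6
  y1, y2, y3, y4 ≥ 0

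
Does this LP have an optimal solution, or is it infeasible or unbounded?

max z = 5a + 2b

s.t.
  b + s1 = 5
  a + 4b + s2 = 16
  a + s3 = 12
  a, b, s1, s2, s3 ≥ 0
The point (12, 1) satisfies every constraint, so the LP is feasible; the constraints give a ≤ 12 and b ≤ 5, which with a, b ≥ 0 keep the feasible region inside a bounded box. A feasible, bounded LP attains a finite optimum at a vertex.

Evaluating z = 5a + 2b at each vertex:
  (0, 0): z = 0
  (12, 0): z = 60
  (12, 1): z = 62
  (0, 4): z = 8

The LP has an optimal solution: (12, 1) with z = 62.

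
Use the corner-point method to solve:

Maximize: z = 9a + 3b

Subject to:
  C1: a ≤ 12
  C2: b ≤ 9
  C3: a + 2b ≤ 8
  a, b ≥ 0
a = 8, b = 0, z = 72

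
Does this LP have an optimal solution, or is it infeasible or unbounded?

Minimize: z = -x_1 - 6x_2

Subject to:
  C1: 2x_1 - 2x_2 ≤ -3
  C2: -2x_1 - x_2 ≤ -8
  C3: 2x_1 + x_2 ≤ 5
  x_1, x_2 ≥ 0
C3 requires 2x_1 + x_2 ≤ 5, while C2 (-2x_1 - x_2 ≤ -8) is equivalent to 2x_1 + x_2 ≥ 8. Together they would need 8 ≤ 2x_1 + x_2 ≤ 5, which is impossible since 8 > 5. No point satisfies all constraints.

Infeasible: no point satisfies all constraints simultaneously.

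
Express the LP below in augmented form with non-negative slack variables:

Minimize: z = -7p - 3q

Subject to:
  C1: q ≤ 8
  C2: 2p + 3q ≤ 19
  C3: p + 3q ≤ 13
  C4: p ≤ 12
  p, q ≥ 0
min z = -7p - 3q

s.t.
  q + s1 = 8
  2p + 3q + s2 = 19
  p + 3q + s3 = 13
  p + s4 = 12
  p, q, s1, s2, s3, s4 ≥ 0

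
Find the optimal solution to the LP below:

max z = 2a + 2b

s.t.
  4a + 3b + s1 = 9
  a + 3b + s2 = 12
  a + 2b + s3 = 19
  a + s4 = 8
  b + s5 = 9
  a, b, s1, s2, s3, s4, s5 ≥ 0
a = 0, b = 3, z = 6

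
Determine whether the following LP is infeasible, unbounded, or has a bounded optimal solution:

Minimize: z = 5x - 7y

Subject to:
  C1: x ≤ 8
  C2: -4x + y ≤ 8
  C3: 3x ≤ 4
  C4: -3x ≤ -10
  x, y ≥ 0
C3 requires 3x ≤ 4, while C4 (-3x ≤ -10) is equivalent to 3x ≥ 10. Together they would need 10 ≤ 3x ≤ 4, which is impossible since 10 > 4. No point satisfies all constraints.

Infeasible: no point satisfies all constraints simultaneously.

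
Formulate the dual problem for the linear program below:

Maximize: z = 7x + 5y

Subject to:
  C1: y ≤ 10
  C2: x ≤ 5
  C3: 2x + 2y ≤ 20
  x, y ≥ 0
Minimize: z = 10y1 + 5y2 + 20y3

Subject to:
  C1: -y2 - 2y3 ≤ -7
  C2: -y1 - 2y3 ≤ -5
  y1, y2, y3 ≥ 0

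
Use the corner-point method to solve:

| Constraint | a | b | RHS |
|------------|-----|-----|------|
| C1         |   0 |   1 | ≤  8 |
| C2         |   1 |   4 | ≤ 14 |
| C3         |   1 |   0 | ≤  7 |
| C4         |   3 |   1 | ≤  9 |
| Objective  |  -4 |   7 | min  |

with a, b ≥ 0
a = 3, b = 0, z = -12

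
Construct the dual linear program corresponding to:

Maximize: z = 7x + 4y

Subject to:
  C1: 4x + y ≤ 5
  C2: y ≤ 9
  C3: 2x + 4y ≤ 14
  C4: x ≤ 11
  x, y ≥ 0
Minimize: z = 5y1 + 9y2 + 14y3 + 11y4

Subject to:
  C1: -4y1 - 2y3 - y4 ≤ -7
  C2: -y1 - y2 - 4y3 ≤ -4
  y1, y2, y3, y4 ≥ 0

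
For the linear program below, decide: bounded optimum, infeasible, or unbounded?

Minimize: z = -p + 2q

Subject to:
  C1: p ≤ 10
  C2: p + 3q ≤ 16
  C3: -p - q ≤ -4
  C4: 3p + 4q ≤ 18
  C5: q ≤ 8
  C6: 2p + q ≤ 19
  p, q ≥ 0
The point (6, 0) satisfies every constraint, so the LP is feasible; the constraints give p ≤ 10 and q ≤ 8, which with p, q ≥ 0 keep the feasible region inside a bounded box. A feasible, bounded LP attains a finite optimum at a vertex.

Evaluating z = -p + 2q at each vertex:
  (4, 0): z = -4
  (6, 0): z = -6
  (0, 4.5): z = 9
  (0, 4): z = 8

Bounded optimum: z* = -6 at (6, 0).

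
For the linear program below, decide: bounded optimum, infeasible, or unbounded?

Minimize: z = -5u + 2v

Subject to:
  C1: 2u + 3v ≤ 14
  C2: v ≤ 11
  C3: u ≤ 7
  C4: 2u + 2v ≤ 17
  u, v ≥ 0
The point (7, 0) satisfies every constraint, so the LP is feasible; the constraints give u ≤ 7 and v ≤ 11, which with u, v ≥ 0 keep the feasible region inside a bounded box. A feasible, bounded LP attains a finite optimum at a vertex.

Evaluating z = -5u + 2v at each vertex:
  (0, 0): z = 0
  (7, 0): z = -35
  (0, 4.667): z = 9.333

The LP has an optimal solution: (7, 0) with z = -35.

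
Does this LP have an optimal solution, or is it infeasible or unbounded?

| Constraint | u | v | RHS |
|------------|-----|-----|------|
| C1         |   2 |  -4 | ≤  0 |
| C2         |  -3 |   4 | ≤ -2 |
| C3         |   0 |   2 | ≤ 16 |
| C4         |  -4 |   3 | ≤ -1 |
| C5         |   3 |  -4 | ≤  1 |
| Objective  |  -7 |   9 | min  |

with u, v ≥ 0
C5 requires 3u - 4v ≤ 1, while C2 (-3u + 4v ≤ -2) is equivalent to 3u - 4v ≥ 2. Together they would need 2 ≤ 3u - 4v ≤ 1, which is impossible since 2 > 1. No point satisfies all constraints.

Infeasible — the constraint set is empty.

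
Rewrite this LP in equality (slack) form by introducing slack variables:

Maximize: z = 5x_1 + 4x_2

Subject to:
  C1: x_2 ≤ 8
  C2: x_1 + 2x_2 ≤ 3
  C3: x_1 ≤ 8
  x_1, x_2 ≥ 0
max z = 5x_1 + 4x_2

s.t.
  x_2 + s1 = 8
  x_1 + 2x_2 + s2 = 3
  x_1 + s3 = 8
  x_1, x_2, s1, s2, s3 ≥ 0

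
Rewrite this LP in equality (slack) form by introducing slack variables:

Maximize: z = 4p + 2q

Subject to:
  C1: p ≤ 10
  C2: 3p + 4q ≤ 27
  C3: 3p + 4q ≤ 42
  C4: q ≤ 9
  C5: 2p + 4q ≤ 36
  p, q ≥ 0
max z = 4p + 2q

s.t.
  p + s1 = 10
  3p + 4q + s2 = 27
  3p + 4q + s3 = 42
  q + s4 = 9
  2p + 4q + s5 = 36
  p, q, s1, s2, s3, s4, s5 ≥ 0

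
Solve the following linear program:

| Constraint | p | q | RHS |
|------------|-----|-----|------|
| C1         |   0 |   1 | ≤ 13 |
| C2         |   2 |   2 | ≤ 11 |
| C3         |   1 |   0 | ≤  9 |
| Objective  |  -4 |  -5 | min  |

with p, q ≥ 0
Each vertex is the intersection of two constraint boundaries that also satisfies all remaining constraints:
  p = 0 and q = 0 → (0, 0)
  2p + 2q = 11 and q = 0 → (5.5, 0)
  2p + 2q = 11 and p = 0 → (0, 5.5)

Evaluating z = -4p - 5q at each vertex:
  (0, 0): z = 0
  (5.5, 0): z = -22
  (0, 5.5): z = -27.5

The minimum is at (0, 5.5) with z = -27.5.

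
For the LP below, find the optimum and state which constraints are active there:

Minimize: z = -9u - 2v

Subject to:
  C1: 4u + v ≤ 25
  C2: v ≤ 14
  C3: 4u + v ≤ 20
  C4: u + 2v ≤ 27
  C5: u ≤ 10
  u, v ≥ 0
Optimal: u = 5, v = 0
Slack at optimum:
  C1: slack = 5
  C2: slack = 14
  C3: slack = 0 (binding)
  C4: slack = 22
  C5: slack = 5
  u ≥ 0: u = 5
  v ≥ 0: v = 0 (binding)
Binding constraints: C3, v ≥ 0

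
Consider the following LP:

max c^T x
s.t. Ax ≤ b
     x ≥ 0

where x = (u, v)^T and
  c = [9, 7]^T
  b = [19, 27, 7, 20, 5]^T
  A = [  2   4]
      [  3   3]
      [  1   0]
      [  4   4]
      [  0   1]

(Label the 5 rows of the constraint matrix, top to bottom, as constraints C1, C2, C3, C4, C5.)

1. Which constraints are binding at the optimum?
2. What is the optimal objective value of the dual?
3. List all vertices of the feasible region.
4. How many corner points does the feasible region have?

1. C4, v ≥ 0
2. 45 (by strong duality, equal to the primal optimum)
3. (0, 0), (5, 0), (0.5, 4.5), (0, 4.75)
4. 4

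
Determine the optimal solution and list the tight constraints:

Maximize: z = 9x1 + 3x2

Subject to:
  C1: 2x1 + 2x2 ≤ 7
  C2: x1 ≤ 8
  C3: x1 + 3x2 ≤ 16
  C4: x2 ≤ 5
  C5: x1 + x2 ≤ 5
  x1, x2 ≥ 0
Optimal: x1 = 3.5, x2 = 0
Binding: C1, x2 ≥ 0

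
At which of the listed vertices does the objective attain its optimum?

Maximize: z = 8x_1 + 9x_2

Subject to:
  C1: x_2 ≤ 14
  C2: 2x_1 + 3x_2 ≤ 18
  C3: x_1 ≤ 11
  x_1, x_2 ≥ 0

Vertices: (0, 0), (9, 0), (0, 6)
(9, 0) with z = 72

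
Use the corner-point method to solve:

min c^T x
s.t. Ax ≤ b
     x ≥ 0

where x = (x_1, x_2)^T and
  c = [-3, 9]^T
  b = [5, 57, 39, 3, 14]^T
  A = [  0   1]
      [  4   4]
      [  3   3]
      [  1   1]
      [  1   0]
Each vertex is the intersection of two constraint boundaries that also satisfies all remaining constraints:
  x_1 = 0 and x_2 = 0 → (0, 0)
  x_1 + x_2 = 3 and x_2 = 0 → (3, 0)
  x_1 + x_2 = 3 and x_1 = 0 → (0, 3)

Evaluating z = -3x_1 + 9x_2 at each vertex:
  (0, 0): z = 0
  (3, 0): z = -9
  (0, 3): z = 27

The minimum is at (3, 0) with z = -9.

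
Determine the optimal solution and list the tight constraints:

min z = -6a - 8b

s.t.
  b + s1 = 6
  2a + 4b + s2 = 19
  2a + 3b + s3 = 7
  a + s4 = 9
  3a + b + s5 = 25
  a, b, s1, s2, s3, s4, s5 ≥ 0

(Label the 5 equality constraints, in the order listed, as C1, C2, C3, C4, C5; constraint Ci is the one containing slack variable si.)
Optimal: a = 3.5, b = 0
Binding: C3, b ≥ 0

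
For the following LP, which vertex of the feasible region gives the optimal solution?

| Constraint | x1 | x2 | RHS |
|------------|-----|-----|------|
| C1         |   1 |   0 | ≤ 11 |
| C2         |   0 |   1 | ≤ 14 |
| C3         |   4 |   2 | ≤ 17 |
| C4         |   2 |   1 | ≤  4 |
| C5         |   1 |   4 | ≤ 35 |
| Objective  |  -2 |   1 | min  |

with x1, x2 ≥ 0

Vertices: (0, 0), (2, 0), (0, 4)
Evaluating z = -2x1 + x2 at each vertex:
  (0, 0): z = 0
  (2, 0): z = -4
  (0, 4): z = 4

The smallest value is z = -4, attained at (2, 0).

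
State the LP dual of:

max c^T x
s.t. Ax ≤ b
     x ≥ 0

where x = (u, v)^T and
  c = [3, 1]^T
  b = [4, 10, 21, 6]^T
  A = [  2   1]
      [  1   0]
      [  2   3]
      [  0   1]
Minimize: z = 4y1 + 10y2 + 21y3 + 6y4

Subject to:
  C1: -2y1 - y2 - 2y3 ≤ -3
  C2: -y1 - 3y3 - y4 ≤ -1
  y1, y2, y3, y4 ≥ 0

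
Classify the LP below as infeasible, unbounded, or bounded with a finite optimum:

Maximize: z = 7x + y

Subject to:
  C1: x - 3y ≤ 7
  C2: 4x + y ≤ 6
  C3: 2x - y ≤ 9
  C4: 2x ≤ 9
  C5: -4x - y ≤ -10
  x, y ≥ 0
C2 requires 4x + y ≤ 6, while C5 (-4x - y ≤ -10) is equivalent to 4x + y ≥ 10. Together they would need 10 ≤ 4x + y ≤ 6, which is impossible since 10 > 6. No point satisfies all constraints.

Infeasible — the constraint set is empty.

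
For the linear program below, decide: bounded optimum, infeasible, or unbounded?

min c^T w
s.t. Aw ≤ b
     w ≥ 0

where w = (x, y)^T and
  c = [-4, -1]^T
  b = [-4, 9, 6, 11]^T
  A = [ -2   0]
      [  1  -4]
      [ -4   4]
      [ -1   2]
Feasible point: (2, 0) satisfies every constraint, so the LP is feasible.
Direction d = (4, 1): for each constraint row a, a·d ≤ 0 —
  (-2)(4) + (0)(1) = -8 ≤ 0
  (1)(4) + (-4)(1) = 0 ≤ 0
  (-4)(4) + (4)(1) = -12 ≤ 0
  (-1)(4) + (2)(1) = -2 ≤ 0
and d ≥ 0, so (2, 0) + t·d stays feasible for every t ≥ 0. Along this ray z = -4x - y changes by -17 per unit t, so z → −∞.

The LP is unbounded; z can be made arbitrarily small.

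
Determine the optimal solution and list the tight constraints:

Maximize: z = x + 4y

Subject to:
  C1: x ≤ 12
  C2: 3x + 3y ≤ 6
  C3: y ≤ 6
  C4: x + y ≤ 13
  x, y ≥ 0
Optimal: x = 0, y = 2
Binding: C2, x ≥ 0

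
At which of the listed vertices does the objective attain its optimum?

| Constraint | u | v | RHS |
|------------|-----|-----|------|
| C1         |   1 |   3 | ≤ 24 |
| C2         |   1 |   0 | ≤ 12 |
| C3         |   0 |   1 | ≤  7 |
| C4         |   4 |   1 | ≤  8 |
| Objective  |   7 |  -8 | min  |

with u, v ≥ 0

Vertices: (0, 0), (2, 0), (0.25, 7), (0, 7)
(0, 7) with z = -56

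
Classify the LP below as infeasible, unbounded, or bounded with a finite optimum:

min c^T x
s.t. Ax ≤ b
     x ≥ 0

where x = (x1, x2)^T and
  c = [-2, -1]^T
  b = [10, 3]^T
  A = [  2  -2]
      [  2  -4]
Feasible point: (0, 0) satisfies every constraint, so the LP is feasible.
Direction d = (0, 1): for each constraint row a, a·d ≤ 0 —
  (2)(0) + (-2)(1) = -2 ≤ 0
  (2)(0) + (-4)(1) = -4 ≤ 0
and d ≥ 0, so (0, 0) + t·d stays feasible for every t ≥ 0. Along this ray z = -2x1 - x2 changes by -1 per unit t, so z → −∞.

Unbounded: there is a feasible ray along which z → −∞.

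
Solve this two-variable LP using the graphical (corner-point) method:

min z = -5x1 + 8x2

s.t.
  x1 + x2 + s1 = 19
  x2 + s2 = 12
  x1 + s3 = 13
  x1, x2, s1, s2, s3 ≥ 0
Each vertex is the intersection of two constraint boundaries that also satisfies all remaining constraints:
  x1 = 0 and x2 = 0 → (0, 0)
  x1 = 13 and x2 = 0 → (13, 0)
  x1 + x2 = 19 and x1 = 13 → (13, 6)
  x1 + x2 = 19 and x2 = 12 → (7, 12)
  x2 = 12 and x1 = 0 → (0, 12)

Evaluating z = -5x1 + 8x2 at each vertex:
  (0, 0): z = 0
  (13, 0): z = -65
  (13, 6): z = -17
  (7, 12): z = 61
  (0, 12): z = 96

The minimum is at (13, 0) with z = -65.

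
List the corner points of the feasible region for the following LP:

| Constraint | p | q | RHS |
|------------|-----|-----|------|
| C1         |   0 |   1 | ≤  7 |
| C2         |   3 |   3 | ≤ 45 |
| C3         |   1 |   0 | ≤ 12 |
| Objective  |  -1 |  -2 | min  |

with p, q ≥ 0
Each vertex is the intersection of two constraint boundaries that also satisfies all remaining constraints:
  p = 0 and q = 0 → (0, 0)
  p = 12 and q = 0 → (12, 0)
  3p + 3q = 45 and p = 12 → (12, 3)
  q = 7 and 3p + 3q = 45 → (8, 7)
  q = 7 and p = 0 → (0, 7)

Vertices: (0, 0), (12, 0), (12, 3), (8, 7), (0, 7)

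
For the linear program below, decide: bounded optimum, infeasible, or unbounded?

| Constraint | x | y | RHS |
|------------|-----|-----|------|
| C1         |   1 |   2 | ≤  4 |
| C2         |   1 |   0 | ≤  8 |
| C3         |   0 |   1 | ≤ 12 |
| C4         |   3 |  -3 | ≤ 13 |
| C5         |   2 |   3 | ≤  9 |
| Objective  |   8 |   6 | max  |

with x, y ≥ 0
The point (4, 0) satisfies every constraint, so the LP is feasible; the constraints give x ≤ 8 and y ≤ 12, which with x, y ≥ 0 keep the feasible region inside a bounded box. A feasible, bounded LP attains a finite optimum at a vertex.

Evaluating z = 8x + 6y at each vertex:
  (0, 0): z = 0
  (4, 0): z = 32
  (0, 2): z = 12

The LP has an optimal solution: (4, 0) with z = 32.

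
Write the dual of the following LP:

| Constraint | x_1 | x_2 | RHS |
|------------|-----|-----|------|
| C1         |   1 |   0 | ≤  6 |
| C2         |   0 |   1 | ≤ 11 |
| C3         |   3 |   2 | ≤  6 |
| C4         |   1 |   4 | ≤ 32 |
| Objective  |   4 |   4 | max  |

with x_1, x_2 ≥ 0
Minimize: z = 6y1 + 11y2 + 6y3 + 32y4

Subject to:
  C1: -y1 - 3y3 - y4 ≤ -4
  C2: -y2 - 2y3 - 4y4 ≤ -4
  y1, y2, y3, y4 ≥ 0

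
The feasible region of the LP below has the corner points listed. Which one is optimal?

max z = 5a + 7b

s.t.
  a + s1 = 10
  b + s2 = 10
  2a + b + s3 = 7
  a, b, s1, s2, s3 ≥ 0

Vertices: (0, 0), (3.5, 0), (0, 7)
Evaluating z = 5a + 7b at each vertex:
  (0, 0): z = 0
  (3.5, 0): z = 17.5
  (0, 7): z = 49

The largest value is z = 49, attained at (0, 7).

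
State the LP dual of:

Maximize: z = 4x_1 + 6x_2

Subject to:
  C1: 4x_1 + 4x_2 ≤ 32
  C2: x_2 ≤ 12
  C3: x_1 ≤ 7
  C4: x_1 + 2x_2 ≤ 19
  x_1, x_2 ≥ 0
Minimize: z = 32y1 + 12y2 + 7y3 + 19y4

Subject to:
  C1: -4y1 - y3 - y4 ≤ -4
  C2: -4y1 - y2 - 2y4 ≤ -6
  y1, y2, y3, y4 ≥ 0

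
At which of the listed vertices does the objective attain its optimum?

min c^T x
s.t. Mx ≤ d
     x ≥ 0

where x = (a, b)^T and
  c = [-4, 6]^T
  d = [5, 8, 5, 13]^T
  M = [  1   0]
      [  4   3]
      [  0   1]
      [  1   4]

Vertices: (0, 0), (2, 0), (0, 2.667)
Evaluating z = -4a + 6b at each vertex:
  (0, 0): z = 0
  (2, 0): z = -8
  (0, 2.667): z = 16

The smallest value is z = -8, attained at (2, 0).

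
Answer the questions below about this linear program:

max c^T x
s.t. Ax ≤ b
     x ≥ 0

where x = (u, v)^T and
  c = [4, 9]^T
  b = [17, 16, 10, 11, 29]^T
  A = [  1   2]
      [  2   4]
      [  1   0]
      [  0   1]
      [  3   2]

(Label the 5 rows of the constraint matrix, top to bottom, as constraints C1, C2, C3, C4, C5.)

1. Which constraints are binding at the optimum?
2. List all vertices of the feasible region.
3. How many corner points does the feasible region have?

1. C2, u ≥ 0
2. (0, 0), (8, 0), (0, 4)
3. 3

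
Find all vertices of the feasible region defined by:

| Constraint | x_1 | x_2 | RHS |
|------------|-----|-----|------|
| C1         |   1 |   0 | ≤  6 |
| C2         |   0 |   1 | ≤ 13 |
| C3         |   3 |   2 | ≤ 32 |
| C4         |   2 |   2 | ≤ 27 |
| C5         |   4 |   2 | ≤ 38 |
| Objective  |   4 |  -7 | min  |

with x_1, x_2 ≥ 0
Each vertex is the intersection of two constraint boundaries that also satisfies all remaining constraints:
  x_1 = 0 and x_2 = 0 → (0, 0)
  x_1 = 6 and x_2 = 0 → (6, 0)
  x_1 = 6 and 3x_1 + 2x_2 = 32 → (6, 7)
  3x_1 + 2x_2 = 32 and 2x_1 + 2x_2 = 27 → (5, 8.5)
  x_2 = 13 and 2x_1 + 2x_2 = 27 → (0.5, 13)
  x_2 = 13 and x_1 = 0 → (0, 13)

Vertices: (0, 0), (6, 0), (6, 7), (5, 8.5), (0.5, 13), (0, 13)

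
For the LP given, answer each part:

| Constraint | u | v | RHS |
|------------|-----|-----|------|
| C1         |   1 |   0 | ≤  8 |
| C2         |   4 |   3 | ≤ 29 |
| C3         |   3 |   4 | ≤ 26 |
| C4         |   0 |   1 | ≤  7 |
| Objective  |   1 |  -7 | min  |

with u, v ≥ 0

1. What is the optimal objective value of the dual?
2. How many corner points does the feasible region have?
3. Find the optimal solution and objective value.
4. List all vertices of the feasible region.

1. -45.5 (by strong duality, equal to the primal optimum)
2. 4
3. u = 0, v = 6.5, z = -45.5
4. (0, 0), (7.25, 0), (5.429, 2.429), (0, 6.5)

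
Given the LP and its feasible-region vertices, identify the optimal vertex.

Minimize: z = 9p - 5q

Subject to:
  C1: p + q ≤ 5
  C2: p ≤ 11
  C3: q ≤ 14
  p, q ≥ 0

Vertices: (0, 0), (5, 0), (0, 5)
Evaluating z = 9p - 5q at each vertex:
  (0, 0): z = 0
  (5, 0): z = 45
  (0, 5): z = -25

The smallest value is z = -25, attained at (0, 5).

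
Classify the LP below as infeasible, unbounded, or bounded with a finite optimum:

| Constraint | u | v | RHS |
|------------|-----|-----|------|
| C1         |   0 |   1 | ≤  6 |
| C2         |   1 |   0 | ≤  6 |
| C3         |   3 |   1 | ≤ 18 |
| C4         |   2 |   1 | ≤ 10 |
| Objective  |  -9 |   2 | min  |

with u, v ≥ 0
The point (5, 0) satisfies every constraint, so the LP is feasible; the constraints give u ≤ 6 and v ≤ 6, which with u, v ≥ 0 keep the feasible region inside a bounded box. A feasible, bounded LP attains a finite optimum at a vertex.

Evaluating z = -9u + 2v at each vertex:
  (0, 0): z = 0
  (5, 0): z = -45
  (2, 6): z = -6
  (0, 6): z = 12

Feasible with finite optimum z* = -45 at (5, 0).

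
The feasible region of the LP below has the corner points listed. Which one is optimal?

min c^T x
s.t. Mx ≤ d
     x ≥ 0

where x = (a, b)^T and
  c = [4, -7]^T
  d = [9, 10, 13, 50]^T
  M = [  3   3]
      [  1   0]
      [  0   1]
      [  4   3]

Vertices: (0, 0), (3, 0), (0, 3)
(0, 3) with z = -21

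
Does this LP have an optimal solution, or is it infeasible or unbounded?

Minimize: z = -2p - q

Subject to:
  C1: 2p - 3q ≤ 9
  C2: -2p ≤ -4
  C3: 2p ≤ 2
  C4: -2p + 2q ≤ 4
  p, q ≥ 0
C3 requires 2p ≤ 2, while C2 (-2p ≤ -4) is equivalent to 2p ≥ 4. Together they would need 4 ≤ 2p ≤ 2, which is impossible since 4 > 2. No point satisfies all constraints.

Infeasible: no point satisfies all constraints simultaneously.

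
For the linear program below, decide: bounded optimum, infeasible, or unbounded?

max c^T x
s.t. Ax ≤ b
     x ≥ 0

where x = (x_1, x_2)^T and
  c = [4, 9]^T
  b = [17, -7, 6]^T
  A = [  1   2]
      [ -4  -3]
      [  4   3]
One constraint requires 4x_1 + 3x_2 ≤ 6, while the constraint -4x_1 - 3x_2 ≤ -7 is equivalent to 4x_1 + 3x_2 ≥ 7. Together they would need 7 ≤ 4x_1 + 3x_2 ≤ 6, which is impossible since 7 > 6. No point satisfies all constraints.

The feasible region is empty; the LP is infeasible.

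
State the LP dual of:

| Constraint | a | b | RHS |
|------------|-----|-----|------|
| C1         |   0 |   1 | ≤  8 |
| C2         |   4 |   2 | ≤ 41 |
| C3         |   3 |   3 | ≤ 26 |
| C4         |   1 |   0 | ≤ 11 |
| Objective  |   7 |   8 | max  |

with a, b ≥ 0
Minimize: z = 8y1 + 41y2 + 26y3 + 11y4

Subject to:
  C1: -4y2 - 3y3 - y4 ≤ -7
  C2: -y1 - 2y2 - 3y3 ≤ -8
  y1, y2, y3, y4 ≥ 0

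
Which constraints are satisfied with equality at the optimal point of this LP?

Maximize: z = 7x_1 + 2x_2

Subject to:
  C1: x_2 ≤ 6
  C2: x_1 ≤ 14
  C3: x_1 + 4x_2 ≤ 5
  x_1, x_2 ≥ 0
Optimal: x_1 = 5, x_2 = 0
Binding: C3, x_2 ≥ 0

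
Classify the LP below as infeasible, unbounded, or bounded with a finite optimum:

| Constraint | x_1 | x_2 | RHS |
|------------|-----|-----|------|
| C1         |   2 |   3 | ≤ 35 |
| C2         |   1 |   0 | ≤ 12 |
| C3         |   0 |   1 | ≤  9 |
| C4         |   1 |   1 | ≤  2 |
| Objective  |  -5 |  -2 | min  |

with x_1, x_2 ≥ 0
The point (2, 0) satisfies every constraint, so the LP is feasible; the constraints give x_1 ≤ 12 and x_2 ≤ 9, which with x_1, x_2 ≥ 0 keep the feasible region inside a bounded box. A feasible, bounded LP attains a finite optimum at a vertex.

Evaluating z = -5x_1 - 2x_2 at each vertex:
  (0, 0): z = 0
  (2, 0): z = -10
  (0, 2): z = -4

The LP has an optimal solution: (2, 0) with z = -10.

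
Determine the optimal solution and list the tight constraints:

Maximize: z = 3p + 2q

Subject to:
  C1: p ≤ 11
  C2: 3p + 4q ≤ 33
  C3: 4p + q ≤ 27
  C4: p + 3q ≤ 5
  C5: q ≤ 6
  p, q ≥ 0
Optimal: p = 5, q = 0
Slack at optimum:
  C1: slack = 6
  C2: slack = 18
  C3: slack = 7
  C4: slack = 0 (binding)
  C5: slack = 6
  p ≥ 0: p = 5
  q ≥ 0: q = 0 (binding)
Binding constraints: C4, q ≥ 0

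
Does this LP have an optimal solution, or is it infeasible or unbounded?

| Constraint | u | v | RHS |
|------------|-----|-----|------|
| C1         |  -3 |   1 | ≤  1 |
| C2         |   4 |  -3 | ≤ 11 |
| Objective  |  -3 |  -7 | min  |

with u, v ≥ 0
Feasible point: (0, 0) satisfies every constraint, so the LP is feasible.
Direction d = (1, 3): for each constraint row a, a·d ≤ 0 —
  (-3)(1) + (1)(3) = 0 ≤ 0
  (4)(1) + (-3)(3) = -5 ≤ 0
and d ≥ 0, so (0, 0) + t·d stays feasible for every t ≥ 0. Along this ray z = -3u - 7v changes by -24 per unit t, so z → −∞.

Unbounded: there is a feasible ray along which z → −∞.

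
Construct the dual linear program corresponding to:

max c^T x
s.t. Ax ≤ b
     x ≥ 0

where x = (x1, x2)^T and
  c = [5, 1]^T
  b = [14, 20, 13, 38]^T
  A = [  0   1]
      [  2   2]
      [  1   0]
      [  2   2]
Minimize: z = 14y1 + 20y2 + 13y3 + 38y4

Subject to:
  C1: -2y2 - y3 - 2y4 ≤ -5
  C2: -y1 - 2y2 - 2y4 ≤ -1
  y1, y2, y3, y4 ≥ 0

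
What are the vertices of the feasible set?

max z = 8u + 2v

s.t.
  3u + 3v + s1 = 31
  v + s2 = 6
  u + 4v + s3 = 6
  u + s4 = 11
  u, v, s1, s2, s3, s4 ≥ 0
Each vertex is the intersection of two constraint boundaries that also satisfies all remaining constraints:
  u = 0 and v = 0 → (0, 0)
  u + 4v = 6 and v = 0 → (6, 0)
  u + 4v = 6 and u = 0 → (0, 1.5)

Vertices: (0, 0), (6, 0), (0, 1.5)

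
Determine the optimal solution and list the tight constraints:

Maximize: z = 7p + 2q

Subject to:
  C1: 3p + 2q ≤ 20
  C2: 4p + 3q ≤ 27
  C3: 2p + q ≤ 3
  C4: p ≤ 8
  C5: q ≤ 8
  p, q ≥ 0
Optimal: p = 1.5, q = 0
Slack at optimum:
  C1: slack = 15.5
  C2: slack = 21
  C3: slack = 0 (binding)
  C4: slack = 6.5
  C5: slack = 8
  p ≥ 0: p = 1.5
  q ≥ 0: q = 0 (binding)
Binding constraints: C3, q ≥ 0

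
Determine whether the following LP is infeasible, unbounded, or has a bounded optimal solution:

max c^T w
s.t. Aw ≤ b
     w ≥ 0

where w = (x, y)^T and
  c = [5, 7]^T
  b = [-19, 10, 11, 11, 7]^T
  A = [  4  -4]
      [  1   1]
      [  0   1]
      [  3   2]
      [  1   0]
The point (0, 5.5) satisfies every constraint, so the LP is feasible; the constraints give x ≤ 7 and y ≤ 11, which with x, y ≥ 0 keep the feasible region inside a bounded box. A feasible, bounded LP attains a finite optimum at a vertex.

Evaluating z = 5x + 7y at each vertex:
  (0, 4.75): z = 33.25
  (0.3, 5.05): z = 36.85
  (0, 5.5): z = 38.5

The LP has an optimal solution: (0, 5.5) with z = 38.5.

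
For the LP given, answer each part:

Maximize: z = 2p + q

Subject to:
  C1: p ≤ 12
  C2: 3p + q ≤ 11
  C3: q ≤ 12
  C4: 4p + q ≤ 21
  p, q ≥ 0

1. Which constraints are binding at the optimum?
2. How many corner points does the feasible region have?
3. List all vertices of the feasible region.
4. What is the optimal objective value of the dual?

1. C2, p ≥ 0
2. 3
3. (0, 0), (3.667, 0), (0, 11)
4. 11 (by strong duality, equal to the primal optimum)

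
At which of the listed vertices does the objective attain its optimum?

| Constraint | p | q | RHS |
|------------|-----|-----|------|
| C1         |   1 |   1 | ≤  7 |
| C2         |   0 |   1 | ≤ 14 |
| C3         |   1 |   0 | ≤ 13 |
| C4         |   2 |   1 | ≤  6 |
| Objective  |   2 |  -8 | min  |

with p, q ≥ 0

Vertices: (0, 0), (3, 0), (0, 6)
(0, 6) with z = -48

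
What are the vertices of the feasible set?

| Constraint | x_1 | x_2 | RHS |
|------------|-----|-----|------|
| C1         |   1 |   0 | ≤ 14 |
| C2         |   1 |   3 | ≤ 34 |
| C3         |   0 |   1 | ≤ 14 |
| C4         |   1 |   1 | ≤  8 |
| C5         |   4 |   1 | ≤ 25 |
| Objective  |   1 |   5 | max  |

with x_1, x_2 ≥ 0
Each vertex is the intersection of two constraint boundaries that also satisfies all remaining constraints:
  x_1 = 0 and x_2 = 0 → (0, 0)
  4x_1 + x_2 = 25 and x_2 = 0 → (6.25, 0)
  x_1 + x_2 = 8 and 4x_1 + x_2 = 25 → (5.667, 2.333)
  x_1 + x_2 = 8 and x_1 = 0 → (0, 8)

Vertices: (0, 0), (6.25, 0), (5.667, 2.333), (0, 8)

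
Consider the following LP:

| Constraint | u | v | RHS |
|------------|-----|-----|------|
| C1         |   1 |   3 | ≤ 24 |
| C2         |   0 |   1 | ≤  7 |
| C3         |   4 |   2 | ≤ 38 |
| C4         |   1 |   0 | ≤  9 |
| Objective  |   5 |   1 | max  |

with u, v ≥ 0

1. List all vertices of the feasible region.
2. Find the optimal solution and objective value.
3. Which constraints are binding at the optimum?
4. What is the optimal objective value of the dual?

1. (0, 0), (9, 0), (9, 1), (6.6, 5.8), (3, 7), (0, 7)
2. u = 9, v = 1, z = 46
3. C3, C4
4. 46 (by strong duality, equal to the primal optimum)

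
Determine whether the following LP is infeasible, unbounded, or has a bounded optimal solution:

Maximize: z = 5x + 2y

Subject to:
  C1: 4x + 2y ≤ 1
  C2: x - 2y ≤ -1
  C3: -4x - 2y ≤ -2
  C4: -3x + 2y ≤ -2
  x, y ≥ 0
C1 requires 4x + 2y ≤ 1, while C3 (-4x - 2y ≤ -2) is equivalent to 4x + 2y ≥ 2. Together they would need 2 ≤ 4x + 2y ≤ 1, which is impossible since 2 > 1. No point satisfies all constraints.

Infeasible — the constraint set is empty.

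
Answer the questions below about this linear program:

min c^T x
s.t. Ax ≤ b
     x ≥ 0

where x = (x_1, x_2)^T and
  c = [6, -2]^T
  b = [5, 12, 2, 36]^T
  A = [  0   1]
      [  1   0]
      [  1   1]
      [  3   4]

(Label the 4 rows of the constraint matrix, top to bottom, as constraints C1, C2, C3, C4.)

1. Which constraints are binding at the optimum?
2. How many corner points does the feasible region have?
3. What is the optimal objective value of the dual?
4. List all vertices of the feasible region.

1. C3, x_1 ≥ 0
2. 3
3. -4 (by strong duality, equal to the primal optimum)
4. (0, 0), (2, 0), (0, 2)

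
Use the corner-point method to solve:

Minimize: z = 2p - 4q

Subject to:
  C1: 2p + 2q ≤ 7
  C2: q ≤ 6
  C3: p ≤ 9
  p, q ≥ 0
p = 0, q = 3.5, z = -14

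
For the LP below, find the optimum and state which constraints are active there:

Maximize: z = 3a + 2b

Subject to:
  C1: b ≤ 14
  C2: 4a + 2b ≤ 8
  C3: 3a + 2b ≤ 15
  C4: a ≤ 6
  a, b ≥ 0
Optimal: a = 0, b = 4
Slack at optimum:
  C1: slack = 10
  C2: slack = 0 (binding)
  C3: slack = 7
  C4: slack = 6
  a ≥ 0: a = 0 (binding)
  b ≥ 0: b = 4
Binding constraints: C2, a ≥ 0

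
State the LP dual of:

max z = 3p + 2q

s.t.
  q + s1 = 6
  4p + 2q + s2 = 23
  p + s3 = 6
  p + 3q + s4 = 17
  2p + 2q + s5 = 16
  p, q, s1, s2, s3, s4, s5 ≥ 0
Minimize: z = 6y1 + 23y2 + 6y3 + 17y4 + 16y5

Subject to:
  C1: -4y2 - y3 - y4 - 2y5 ≤ -3
  C2: -y1 - 2y2 - 3y4 - 2y5 ≤ -2
  y1, y2, y3, y4, y5 ≥ 0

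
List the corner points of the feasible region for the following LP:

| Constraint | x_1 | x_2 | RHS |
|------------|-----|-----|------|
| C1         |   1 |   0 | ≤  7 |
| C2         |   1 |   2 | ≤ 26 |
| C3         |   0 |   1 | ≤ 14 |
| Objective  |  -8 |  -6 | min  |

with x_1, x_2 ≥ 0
Each vertex is the intersection of two constraint boundaries that also satisfies all remaining constraints:
  x_1 = 0 and x_2 = 0 → (0, 0)
  x_1 = 7 and x_2 = 0 → (7, 0)
  x_1 = 7 and x_1 + 2x_2 = 26 → (7, 9.5)
  x_1 + 2x_2 = 26 and x_1 = 0 → (0, 13)

Vertices: (0, 0), (7, 0), (7, 9.5), (0, 13)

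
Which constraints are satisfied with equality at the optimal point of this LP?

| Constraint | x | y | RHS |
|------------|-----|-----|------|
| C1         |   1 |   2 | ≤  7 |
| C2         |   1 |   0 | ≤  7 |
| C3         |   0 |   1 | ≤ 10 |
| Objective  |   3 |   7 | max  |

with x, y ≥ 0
Optimal: x = 0, y = 3.5
Slack at optimum:
  C1: slack = 0 (binding)
  C2: slack = 7
  C3: slack = 6.5
  x ≥ 0: x = 0 (binding)
  y ≥ 0: y = 3.5
Binding constraints: C1, x ≥ 0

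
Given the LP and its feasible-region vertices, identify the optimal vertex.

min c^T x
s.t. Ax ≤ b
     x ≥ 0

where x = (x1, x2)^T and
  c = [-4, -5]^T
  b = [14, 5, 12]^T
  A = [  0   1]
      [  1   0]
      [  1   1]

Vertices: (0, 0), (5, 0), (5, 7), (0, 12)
Evaluating z = -4x1 - 5x2 at each vertex:
  (0, 0): z = 0
  (5, 0): z = -20
  (5, 7): z = -55
  (0, 12): z = -60

The smallest value is z = -60, attained at (0, 12).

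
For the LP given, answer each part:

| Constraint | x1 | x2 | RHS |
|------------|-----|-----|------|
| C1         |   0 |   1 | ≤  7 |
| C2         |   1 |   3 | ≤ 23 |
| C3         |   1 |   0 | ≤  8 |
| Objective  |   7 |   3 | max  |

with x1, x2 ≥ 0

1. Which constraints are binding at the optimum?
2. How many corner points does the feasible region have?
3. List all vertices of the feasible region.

1. C2, C3
2. 5
3. (0, 0), (8, 0), (8, 5), (2, 7), (0, 7)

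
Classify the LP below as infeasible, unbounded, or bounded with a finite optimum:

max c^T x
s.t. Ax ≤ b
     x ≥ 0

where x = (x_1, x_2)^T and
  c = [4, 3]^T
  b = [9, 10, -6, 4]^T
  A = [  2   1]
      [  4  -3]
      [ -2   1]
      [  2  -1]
One constraint requires 2x_1 - x_2 ≤ 4, while the constraint -2x_1 + x_2 ≤ -6 is equivalent to 2x_1 - x_2 ≥ 6. Together they would need 6 ≤ 2x_1 - x_2 ≤ 4, which is impossible since 6 > 4. No point satisfies all constraints.

Infeasible — the constraint set is empty.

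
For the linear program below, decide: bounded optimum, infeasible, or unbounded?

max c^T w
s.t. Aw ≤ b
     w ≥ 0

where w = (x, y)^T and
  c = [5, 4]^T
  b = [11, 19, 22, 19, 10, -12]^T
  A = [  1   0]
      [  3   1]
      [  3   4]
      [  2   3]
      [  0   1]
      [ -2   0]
The point (6, 1) satisfies every constraint, so the LP is feasible; the constraints give x ≤ 11 and y ≤ 10, which with x, y ≥ 0 keep the feasible region inside a bounded box. A feasible, bounded LP attains a finite optimum at a vertex.

Evaluating z = 5x + 4y at each vertex:
  (6, 0): z = 30
  (6.333, 0): z = 31.67
  (6, 1): z = 34

Bounded optimum: z* = 34 at (6, 1).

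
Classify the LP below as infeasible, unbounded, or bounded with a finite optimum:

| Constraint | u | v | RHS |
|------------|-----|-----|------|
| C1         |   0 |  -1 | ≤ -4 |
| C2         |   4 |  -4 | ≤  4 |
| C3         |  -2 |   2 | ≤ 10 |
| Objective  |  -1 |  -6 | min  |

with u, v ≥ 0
Feasible point: (0, 4) satisfies every constraint, so the LP is feasible.
Direction d = (1, 1): for each constraint row a, a·d ≤ 0 —
  (0)(1) + (-1)(1) = -1 ≤ 0
  (4)(1) + (-4)(1) = 0 ≤ 0
  (-2)(1) + (2)(1) = 0 ≤ 0
and d ≥ 0, so (0, 4) + t·d stays feasible for every t ≥ 0. Along this ray z = -u - 6v changes by -7 per unit t, so z → −∞.

The LP is unbounded; z can be made arbitrarily small.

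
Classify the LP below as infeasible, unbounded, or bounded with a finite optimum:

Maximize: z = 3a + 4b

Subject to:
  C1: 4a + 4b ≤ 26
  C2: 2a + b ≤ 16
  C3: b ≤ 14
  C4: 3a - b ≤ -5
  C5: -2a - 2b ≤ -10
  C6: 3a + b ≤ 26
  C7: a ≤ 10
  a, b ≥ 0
The point (0, 6.5) satisfies every constraint, so the LP is feasible; the constraints give a ≤ 10 and b ≤ 14, which with a, b ≥ 0 keep the feasible region inside a bounded box. A feasible, bounded LP attains a finite optimum at a vertex.

Evaluating z = 3a + 4b at each vertex:
  (0, 5): z = 20
  (0.375, 6.125): z = 25.62
  (0, 6.5): z = 26

Feasible with finite optimum z* = 26 at (0, 6.5).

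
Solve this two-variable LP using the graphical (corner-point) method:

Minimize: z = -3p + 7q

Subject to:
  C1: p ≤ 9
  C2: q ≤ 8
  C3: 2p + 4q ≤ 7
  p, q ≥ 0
Each vertex is the intersection of two constraint boundaries that also satisfies all remaining constraints:
  p = 0 and q = 0 → (0, 0)
  2p + 4q = 7 and q = 0 → (3.5, 0)
  2p + 4q = 7 and p = 0 → (0, 1.75)

Evaluating z = -3p + 7q at each vertex:
  (0, 0): z = 0
  (3.5, 0): z = -10.5
  (0, 1.75): z = 12.25

The minimum is at (3.5, 0) with z = -10.5.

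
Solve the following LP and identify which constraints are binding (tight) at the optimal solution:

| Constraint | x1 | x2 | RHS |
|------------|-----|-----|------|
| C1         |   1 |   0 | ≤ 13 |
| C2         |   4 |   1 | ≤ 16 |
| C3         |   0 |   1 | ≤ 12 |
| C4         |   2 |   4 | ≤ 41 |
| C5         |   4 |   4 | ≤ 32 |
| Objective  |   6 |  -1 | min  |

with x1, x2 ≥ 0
Optimal: x1 = 0, x2 = 8
Slack at optimum:
  C1: slack = 13
  C2: slack = 8
  C3: slack = 4
  C4: slack = 9
  C5: slack = 0 (binding)
  x1 ≥ 0: x1 = 0 (binding)
  x2 ≥ 0: x2 = 8
Binding constraints: C5, x1 ≥ 0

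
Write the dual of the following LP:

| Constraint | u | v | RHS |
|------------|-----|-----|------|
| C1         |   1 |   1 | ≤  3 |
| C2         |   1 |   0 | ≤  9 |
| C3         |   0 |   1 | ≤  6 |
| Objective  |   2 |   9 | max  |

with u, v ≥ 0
Minimize: z = 3y1 + 9y2 + 6y3

Subject to:
  C1: -y1 - y2 ≤ -2
  C2: -y1 - y3 ≤ -9
  y1, y2, y3 ≥ 0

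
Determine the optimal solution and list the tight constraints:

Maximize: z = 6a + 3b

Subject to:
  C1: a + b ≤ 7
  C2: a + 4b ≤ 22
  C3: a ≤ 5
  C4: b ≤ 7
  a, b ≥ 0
Optimal: a = 5, b = 2
Binding: C1, C3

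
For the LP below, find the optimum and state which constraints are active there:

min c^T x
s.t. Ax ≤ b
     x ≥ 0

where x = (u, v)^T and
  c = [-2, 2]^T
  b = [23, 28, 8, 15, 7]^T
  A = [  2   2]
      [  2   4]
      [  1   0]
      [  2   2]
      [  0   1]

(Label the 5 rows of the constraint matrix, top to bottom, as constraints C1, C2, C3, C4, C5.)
Optimal: u = 7.5, v = 0
Slack at optimum:
  C1: slack = 8
  C2: slack = 13
  C3: slack = 0.5
  C4: slack = 0 (binding)
  C5: slack = 7
  u ≥ 0: u = 7.5
  v ≥ 0: v = 0 (binding)
Binding constraints: C4, v ≥ 0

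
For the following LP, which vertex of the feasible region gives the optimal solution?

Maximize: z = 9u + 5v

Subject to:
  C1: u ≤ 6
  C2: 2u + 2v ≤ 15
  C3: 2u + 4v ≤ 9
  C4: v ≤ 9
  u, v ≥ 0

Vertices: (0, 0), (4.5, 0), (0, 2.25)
(4.5, 0) with z = 40.5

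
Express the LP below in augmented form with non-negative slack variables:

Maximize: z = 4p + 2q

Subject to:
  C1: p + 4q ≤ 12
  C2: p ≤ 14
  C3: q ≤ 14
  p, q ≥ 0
max z = 4p + 2q

s.t.
  p + 4q + s1 = 12
  p + s2 = 14
  q + s3 = 14
  p, q, s1, s2, s3 ≥ 0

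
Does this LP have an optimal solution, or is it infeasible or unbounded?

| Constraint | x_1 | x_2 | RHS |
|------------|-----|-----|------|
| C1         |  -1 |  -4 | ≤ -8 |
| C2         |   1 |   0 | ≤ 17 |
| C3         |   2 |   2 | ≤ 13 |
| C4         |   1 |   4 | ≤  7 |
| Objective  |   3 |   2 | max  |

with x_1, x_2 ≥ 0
C4 requires x_1 + 4x_2 ≤ 7, while C1 (-x_1 - 4x_2 ≤ -8) is equivalent to x_1 + 4x_2 ≥ 8. Together they would need 8 ≤ x_1 + 4x_2 ≤ 7, which is impossible since 8 > 7. No point satisfies all constraints.

Infeasible — the constraint set is empty.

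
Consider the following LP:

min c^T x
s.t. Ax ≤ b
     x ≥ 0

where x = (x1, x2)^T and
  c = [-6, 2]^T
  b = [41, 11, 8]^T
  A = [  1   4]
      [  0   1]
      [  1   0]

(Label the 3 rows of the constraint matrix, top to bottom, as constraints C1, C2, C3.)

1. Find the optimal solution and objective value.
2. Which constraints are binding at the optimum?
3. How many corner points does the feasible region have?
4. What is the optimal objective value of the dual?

1. x1 = 8, x2 = 0, z = -48
2. C3, x2 ≥ 0
3. 4
4. -48 (by strong duality, equal to the primal optimum)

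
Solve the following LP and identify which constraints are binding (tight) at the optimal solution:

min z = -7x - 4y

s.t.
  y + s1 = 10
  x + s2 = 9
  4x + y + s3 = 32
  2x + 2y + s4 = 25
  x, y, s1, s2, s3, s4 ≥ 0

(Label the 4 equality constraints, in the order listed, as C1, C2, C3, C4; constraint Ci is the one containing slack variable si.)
Optimal: x = 6.5, y = 6
Binding: C3, C4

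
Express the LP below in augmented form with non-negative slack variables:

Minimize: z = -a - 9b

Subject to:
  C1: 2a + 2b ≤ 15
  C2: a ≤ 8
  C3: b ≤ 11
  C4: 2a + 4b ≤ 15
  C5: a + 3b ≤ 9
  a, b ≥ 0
min z = -a - 9b

s.t.
  2a + 2b + s1 = 15
  a + s2 = 8
  b + s3 = 11
  2a + 4b + s4 = 15
  a + 3b + s5 = 9
  a, b, s1, s2, s3, s4, s5 ≥ 0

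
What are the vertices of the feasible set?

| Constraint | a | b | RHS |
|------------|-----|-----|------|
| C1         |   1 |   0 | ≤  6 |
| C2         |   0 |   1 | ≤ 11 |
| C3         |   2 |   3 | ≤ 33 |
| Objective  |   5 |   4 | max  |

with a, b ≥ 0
Each vertex is the intersection of two constraint boundaries that also satisfies all remaining constraints:
  a = 0 and b = 0 → (0, 0)
  a = 6 and b = 0 → (6, 0)
  a = 6 and 2a + 3b = 33 → (6, 7)
  b = 11 and 2a + 3b = 33 → (0, 11)

Vertices: (0, 0), (6, 0), (6, 7), (0, 11)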